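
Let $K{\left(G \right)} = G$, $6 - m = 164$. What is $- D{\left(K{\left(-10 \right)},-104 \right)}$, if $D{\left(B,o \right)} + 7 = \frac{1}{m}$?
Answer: $\frac{1107}{158} \approx 7.0063$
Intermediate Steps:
$m = -158$ ($m = 6 - 164 = -158$)
$D{\left(B,o \right)} = - \frac{1107}{158}$ ($D{\left(B,o \right)} = -7 + \frac{1}{-158} = -7 - \frac{1}{158} = - \frac{1107}{158}$)
$- D{\left(K{\left(-10 \right)},-104 \right)} = \left(-1\right) \left(- \frac{1107}{158}\right) = \frac{1107}{158}$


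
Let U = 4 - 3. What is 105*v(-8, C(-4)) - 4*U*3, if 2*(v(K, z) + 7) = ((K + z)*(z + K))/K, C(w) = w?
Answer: -1692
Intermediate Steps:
U = 1
v(K, z) = -7 + (K + z)²/(2*K) (v(K, z) = -7 + (((K + z)*(z + K))/K)/2 = -7 + (((K + z)*(K + z))/K)/2 = -7 + ((K + z)²/K)/2 = -7 + (K + z)²/(2*K))
105*v(-8, C(-4)) - 4*U*3 = 105*(-7 + (½)*(-8 - 4)²/(-8)) - 4*1*3 = 105*(-7 + (½)*(-⅛)*(-12)²) - 4*3 = 105*(-7 + (½)*(-⅛)*144) - 12 = 105*(-7 - 9) - 12 = 105*(-16) - 12 = -1680 - 12 = -1692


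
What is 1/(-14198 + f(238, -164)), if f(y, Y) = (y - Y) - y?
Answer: -1/14034 ≈ -7.1255e-5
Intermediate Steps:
f(y, Y) = -Y
1/(-14198 + f(238, -164)) = 1/(-14198 - 1*(-164)) = 1/(-14198 + 164) = 1/(-14034) = -1/14034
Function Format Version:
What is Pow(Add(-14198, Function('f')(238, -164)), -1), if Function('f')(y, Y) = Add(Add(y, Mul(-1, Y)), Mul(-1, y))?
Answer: Rational(-1, 14034) ≈ -7.1255e-5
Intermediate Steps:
Function('f')(y, Y) = Mul(-1, Y)
Pow(Add(-14198, Function('f')(238, -164)), -1) = Pow(Add(-14198, Mul(-1, -164)), -1) = Pow(Add(-14198, 164), -1) = Pow(-14034, -1) = Rational(-1, 14034)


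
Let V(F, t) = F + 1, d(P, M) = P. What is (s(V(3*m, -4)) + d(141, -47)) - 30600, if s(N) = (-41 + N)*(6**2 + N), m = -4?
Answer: -31759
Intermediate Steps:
V(F, t) = 1 + F
s(N) = (-41 + N)*(36 + N)
(s(V(3*m, -4)) + d(141, -47)) - 30600 = ((-1476 + (1 + 3*(-4))**2 - 5*(1 + 3*(-4))) + 141) - 30600 = ((-1476 + (1 - 12)**2 - 5*(1 - 12)) + 141) - 30600 = ((-1476 + (-11)**2 - 5*(-11)) + 141) - 30600 = ((-1476 + 121 + 55) + 141) - 30600 = (-1300 + 141) - 30600 = -1159 - 30600 = -31759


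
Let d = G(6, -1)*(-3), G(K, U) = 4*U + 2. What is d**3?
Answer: 216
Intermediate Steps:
G(K, U) = 2 + 4*U
d = 6 (d = (2 + 4*(-1))*(-3) = (2 - 4)*(-3) = -2*(-3) = 6)
d**3 = 6**3 = 216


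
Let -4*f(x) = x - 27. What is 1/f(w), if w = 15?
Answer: ⅓ ≈ 0.33333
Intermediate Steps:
f(x) = 27/4 - x/4 (f(x) = -(x - 27)/4 = -(-27 + x)/4 = 27/4 - x/4)
1/f(w) = 1/(27/4 - ¼*15) = 1/(27/4 - 15/4) = 1/3 = ⅓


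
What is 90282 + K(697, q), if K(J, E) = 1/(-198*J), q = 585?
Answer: 12459457691/138006 ≈ 90282.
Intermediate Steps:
K(J, E) = -1/(198*J)
90282 + K(697, q) = 90282 - 1/198/697 = 90282 - 1/198*1/697 = 90282 - 1/138006 = 12459457691/138006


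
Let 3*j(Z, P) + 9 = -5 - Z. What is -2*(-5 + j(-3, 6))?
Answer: 52/3 ≈ 17.333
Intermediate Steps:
j(Z, P) = -14/3 - Z/3 (j(Z, P) = -3 + (-5 - Z)/3 = -3 + (-5/3 - Z/3) = -14/3 - Z/3)
-2*(-5 + j(-3, 6)) = -2*(-5 + (-14/3 - ⅓*(-3))) = -2*(-5 + (-14/3 + 1)) = -2*(-5 - 11/3) = -2*(-26/3) = 52/3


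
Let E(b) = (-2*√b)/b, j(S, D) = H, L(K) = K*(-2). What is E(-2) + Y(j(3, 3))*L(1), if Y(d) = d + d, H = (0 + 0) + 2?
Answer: -8 + I*√2 ≈ -8.0 + 1.4142*I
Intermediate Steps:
L(K) = -2*K
H = 2 (H = 0 + 2 = 2)
j(S, D) = 2
Y(d) = 2*d
E(b) = -2/√b
E(-2) + Y(j(3, 3))*L(1) = -(-1)*I*√2 + (2*2)*(-2*1) = -(-1)*I*√2 + 4*(-2) = I*√2 - 8 = -8 + I*√2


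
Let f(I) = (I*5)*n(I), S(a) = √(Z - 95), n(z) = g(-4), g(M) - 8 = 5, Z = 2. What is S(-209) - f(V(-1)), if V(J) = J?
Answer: 65 + I*√93 ≈ 65.0 + 9.6436*I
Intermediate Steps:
g(M) = 13 (g(M) = 8 + 5 = 13)
n(z) = 13
S(a) = I*√93 (S(a) = √(2 - 95) = √(-93) = I*√93)
f(I) = 65*I (f(I) = (I*5)*13 = (5*I)*13 = 65*I)
S(-209) - f(V(-1)) = I*√93 - 65*(-1) = I*√93 - 1*(-65) = I*√93 + 65 = 65 + I*√93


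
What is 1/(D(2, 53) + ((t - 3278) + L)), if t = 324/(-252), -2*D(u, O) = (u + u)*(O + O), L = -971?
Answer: -7/31236 ≈ -0.00022410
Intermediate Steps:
D(u, O) = -2*O*u (D(u, O) = -(u + u)*(O + O)/2 = -2*u*2*O/2 = -2*O*u)
t = -9/7 (t = 324*(-1/252) = -9/7 ≈ -1.2857)
1/(D(2, 53) + ((t - 3278) + L)) = 1/(-2*53*2 + ((-9/7 - 3278) - 971)) = 1/(-212 + (-22955/7 - 971)) = 1/(-212 - 29752/7) = 1/(-31236/7) = -7/31236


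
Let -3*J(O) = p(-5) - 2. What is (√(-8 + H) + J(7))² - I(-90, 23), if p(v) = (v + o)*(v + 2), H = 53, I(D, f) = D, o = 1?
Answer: 1315/9 - 20*√5 ≈ 101.39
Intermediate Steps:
p(v) = (1 + v)*(2 + v) (p(v) = (v + 1)*(v + 2) = (1 + v)*(2 + v))
J(O) = -10/3 (J(O) = -((2 + (-5)² + 3*(-5)) - 2)/3 = -((2 + 25 - 15) - 2)/3 = -(12 - 2)/3 = -⅓*10 = -10/3)
(√(-8 + H) + J(7))² - I(-90, 23) = (√(-8 + 53) - 10/3)² - 1*(-90) = (√45 - 10/3)² + 90 = (3*√5 - 10/3)² + 90 = (-10/3 + 3*√5)² + 90 = 90 + (-10/3 + 3*√5)²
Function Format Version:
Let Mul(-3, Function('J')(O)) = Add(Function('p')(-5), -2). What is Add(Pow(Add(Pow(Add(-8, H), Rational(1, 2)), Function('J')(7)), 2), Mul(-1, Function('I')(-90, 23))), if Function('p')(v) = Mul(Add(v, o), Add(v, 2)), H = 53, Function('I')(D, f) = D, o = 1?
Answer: Add(Rational(1315, 9), Mul(-20, Pow(5, Rational(1, 2)))) ≈ 101.39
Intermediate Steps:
Function('p')(v) = Mul(Add(1, v), Add(2, v)) (Function('p')(v) = Mul(Add(v, 1), Add(v, 2)) = Mul(Add(1, v), Add(2, v)))
Function('J')(O) = Rational(-10, 3) (Function('J')(O) = Mul(Rational(-1, 3), Add(Add(2, Pow(-5, 2), Mul(3, -5)), -2)) = Mul(Rational(-1, 3), Add(Add(2, 25, -15), -2)) = Mul(Rational(-1, 3), Add(12, -2)) = Mul(Rational(-1, 3), 10) = Rational(-10, 3))
Add(Pow(Add(Pow(Add(-8, H), Rational(1, 2)), Function('J')(7)), 2), Mul(-1, Function('I')(-90, 23))) = Add(Pow(Add(Pow(Add(-8, 53), Rational(1, 2)), Rational(-10, 3)), 2), Mul(-1, -90)) = Add(Pow(Add(Pow(45, Rational(1, 2)), Rational(-10, 3)), 2), 90) = Add(Pow(Add(Mul(3, Pow(5, Rational(1, 2))), Rational(-10, 3)), 2), 90) = Add(Pow(Add(Rational(-10, 3), Mul(3, Pow(5, Rational(1, 2)))), 2), 90) = Add(90, Pow(Add(Rational(-10, 3), Mul(3, Pow(5, Rational(1, 2)))), 2))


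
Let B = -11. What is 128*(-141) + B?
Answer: -18059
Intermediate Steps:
128*(-141) + B = 128*(-141) - 11 = -18048 - 11 = -18059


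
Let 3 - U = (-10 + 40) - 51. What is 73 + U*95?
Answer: 2353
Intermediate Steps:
U = 24 (U = 3 - ((-10 + 40) - 51) = 3 - (30 - 51) = 3 - 1*(-21) = 3 + 21 = 24)
73 + U*95 = 73 + 24*95 = 73 + 2280 = 2353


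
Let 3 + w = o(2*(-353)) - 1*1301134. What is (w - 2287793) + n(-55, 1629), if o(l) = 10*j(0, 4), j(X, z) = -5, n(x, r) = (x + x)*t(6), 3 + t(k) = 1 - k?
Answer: -3588100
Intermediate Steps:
t(k) = -2 - k (t(k) = -3 + (1 - k) = -2 - k)
n(x, r) = -16*x (n(x, r) = (x + x)*(-2 - 1*6) = (2*x)*(-2 - 6) = (2*x)*(-8) = -16*x)
o(l) = -50 (o(l) = 10*(-5) = -50)
w = -1301187 (w = -3 + (-50 - 1*1301134) = -3 + (-50 - 1301134) = -3 - 1301184 = -1301187)
(w - 2287793) + n(-55, 1629) = (-1301187 - 2287793) - 16*(-55) = -3588980 + 880 = -3588100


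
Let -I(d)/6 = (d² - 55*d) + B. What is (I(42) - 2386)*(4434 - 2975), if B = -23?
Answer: 1499852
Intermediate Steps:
I(d) = 138 - 6*d² + 330*d (I(d) = -6*((d² - 55*d) - 23) = -6*(-23 + d² - 55*d) = 138 - 6*d² + 330*d)
(I(42) - 2386)*(4434 - 2975) = ((138 - 6*42² + 330*42) - 2386)*(4434 - 2975) = ((138 - 6*1764 + 13860) - 2386)*1459 = ((138 - 10584 + 13860) - 2386)*1459 = (3414 - 2386)*1459 = 1028*1459 = 1499852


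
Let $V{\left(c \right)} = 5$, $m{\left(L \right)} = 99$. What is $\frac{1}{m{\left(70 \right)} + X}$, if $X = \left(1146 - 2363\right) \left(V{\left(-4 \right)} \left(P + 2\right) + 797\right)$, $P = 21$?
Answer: $- \frac{1}{1109805} \approx -9.0106 \cdot 10^{-7}$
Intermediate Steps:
$X = -1109904$ ($X = \left(1146 - 2363\right) \left(5 \left(21 + 2\right) + 797\right) = - 1217 \left(5 \cdot 23 + 797\right) = - 1217 \left(115 + 797\right) = \left(-1217\right) 912 = -1109904$)
$\frac{1}{m{\left(70 \right)} + X} = \frac{1}{99 - 1109904} = \frac{1}{-1109805} = - \frac{1}{1109805}$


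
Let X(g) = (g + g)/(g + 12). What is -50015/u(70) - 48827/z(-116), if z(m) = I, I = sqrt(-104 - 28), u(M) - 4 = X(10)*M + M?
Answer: -550165/1514 + 48827*I*sqrt(33)/66 ≈ -363.39 + 4249.8*I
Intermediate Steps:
X(g) = 2*g/(12 + g) (X(g) = (2*g)/(12 + g) = 2*g/(12 + g))
u(M) = 4 + 21*M/11 (u(M) = 4 + ((2*10/(12 + 10))*M + M) = 4 + ((2*10/22)*M + M) = 4 + ((2*10*(1/22))*M + M) = 4 + (10*M/11 + M) = 4 + 21*M/11)
I = 2*I*sqrt(33) (I = sqrt(-132) = 2*I*sqrt(33) ≈ 11.489*I)
z(m) = 2*I*sqrt(33)
-50015/u(70) - 48827/z(-116) = -50015/(4 + (21/11)*70) - 48827*(-I*sqrt(33)/66) = -50015/(4 + 1470/11) - (-48827)*I*sqrt(33)/66 = -50015/1514/11 + 48827*I*sqrt(33)/66 = -50015*11/1514 + 48827*I*sqrt(33)/66 = -550165/1514 + 48827*I*sqrt(33)/66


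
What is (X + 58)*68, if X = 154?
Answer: 14416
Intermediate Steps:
(X + 58)*68 = (154 + 58)*68 = 212*68 = 14416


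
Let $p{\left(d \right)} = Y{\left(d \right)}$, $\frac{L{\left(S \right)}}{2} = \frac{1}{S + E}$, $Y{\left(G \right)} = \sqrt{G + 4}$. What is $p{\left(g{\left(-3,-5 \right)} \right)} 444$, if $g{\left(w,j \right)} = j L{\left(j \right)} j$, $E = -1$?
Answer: $148 i \sqrt{39} \approx 924.26 i$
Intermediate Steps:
$Y{\left(G \right)} = \sqrt{4 + G}$
$L{\left(S \right)} = \frac{2}{-1 + S}$ ($L{\left(S \right)} = \frac{2}{S - 1} = \frac{2}{-1 + S}$)
$g{\left(w,j \right)} = \frac{2 j^{2}}{-1 + j}$ ($g{\left(w,j \right)} = j \frac{2}{-1 + j} j = \frac{2 j}{-1 + j} j = \frac{2 j^{2}}{-1 + j}$)
$p{\left(d \right)} = \sqrt{4 + d}$
$p{\left(g{\left(-3,-5 \right)} \right)} 444 = \sqrt{4 + \frac{2 \left(-5\right)^{2}}{-1 - 5}} \cdot 444 = \sqrt{4 + 2 \cdot 25 \frac{1}{-6}} \cdot 444 = \sqrt{4 + 2 \cdot 25 \left(- \frac{1}{6}\right)} 444 = \sqrt{4 - \frac{25}{3}} \cdot 444 = \sqrt{- \frac{13}{3}} \cdot 444 = \frac{i \sqrt{39}}{3} \cdot 444 = 148 i \sqrt{39}$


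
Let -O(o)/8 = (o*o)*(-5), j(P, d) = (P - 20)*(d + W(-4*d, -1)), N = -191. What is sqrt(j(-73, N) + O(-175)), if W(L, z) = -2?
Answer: sqrt(1242949) ≈ 1114.9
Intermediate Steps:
j(P, d) = (-20 + P)*(-2 + d) (j(P, d) = (P - 20)*(d - 2) = (-20 + P)*(-2 + d))
O(o) = 40*o**2 (O(o) = -8*o*o*(-5) = -8*o**2*(-5) = -(-40)*o**2 = 40*o**2)
sqrt(j(-73, N) + O(-175)) = sqrt((40 - 20*(-191) - 2*(-73) - 73*(-191)) + 40*(-175)**2) = sqrt((40 + 3820 + 146 + 13943) + 40*30625) = sqrt(17949 + 1225000) = sqrt(1242949)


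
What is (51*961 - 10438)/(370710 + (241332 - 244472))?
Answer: 38573/367570 ≈ 0.10494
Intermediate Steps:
(51*961 - 10438)/(370710 + (241332 - 244472)) = (49011 - 10438)/(370710 - 3140) = 38573/367570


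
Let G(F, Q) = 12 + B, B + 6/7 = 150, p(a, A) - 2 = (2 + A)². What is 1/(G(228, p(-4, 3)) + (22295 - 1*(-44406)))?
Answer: 7/468035 ≈ 1.4956e-5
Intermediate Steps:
p(a, A) = 2 + (2 + A)²
B = 1044/7 (B = -6/7 + 150 = 1044/7 ≈ 149.14)
G(F, Q) = 1128/7 (G(F, Q) = 12 + 1044/7 = 1128/7)
1/(G(228, p(-4, 3)) + (22295 - 1*(-44406))) = 1/(1128/7 + (22295 - 1*(-44406))) = 1/(1128/7 + (22295 + 44406)) = 1/(1128/7 + 66701) = 1/(468035/7) = 7/468035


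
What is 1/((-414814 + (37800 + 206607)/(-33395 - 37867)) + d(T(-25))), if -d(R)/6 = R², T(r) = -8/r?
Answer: -14846250/6158492387161 ≈ -2.4107e-6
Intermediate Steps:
d(R) = -6*R²
1/((-414814 + (37800 + 206607)/(-33395 - 37867)) + d(T(-25))) = 1/((-414814 + (37800 + 206607)/(-33395 - 37867)) - 6*(-8/(-25))²) = 1/((-414814 + 244407/(-71262)) - 6*(-8*(-1/25))²) = 1/((-414814 + 244407*(-1/71262)) - 6*(8/25)²) = 1/((-414814 - 81469/23754) - 6*64/625) = 1/(-9853573225/23754 - 384/625) = 1/(-6158492387161/14846250) = -14846250/6158492387161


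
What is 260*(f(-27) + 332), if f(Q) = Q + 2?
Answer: 79820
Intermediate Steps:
f(Q) = 2 + Q
260*(f(-27) + 332) = 260*((2 - 27) + 332) = 260*(-25 + 332) = 260*307 = 79820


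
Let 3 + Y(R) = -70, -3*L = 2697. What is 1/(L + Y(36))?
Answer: -1/972 ≈ -0.0010288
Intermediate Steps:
L = -899 (L = -⅓*2697 = -899)
Y(R) = -73 (Y(R) = -3 - 70 = -73)
1/(L + Y(36)) = 1/(-899 - 73) = 1/(-972) = -1/972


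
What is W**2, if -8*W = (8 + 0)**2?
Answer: 64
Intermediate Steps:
W = -8 (W = -(8 + 0)**2/8 = -1/8*8**2 = -1/8*64 = -8)
W**2 = (-8)**2 = 64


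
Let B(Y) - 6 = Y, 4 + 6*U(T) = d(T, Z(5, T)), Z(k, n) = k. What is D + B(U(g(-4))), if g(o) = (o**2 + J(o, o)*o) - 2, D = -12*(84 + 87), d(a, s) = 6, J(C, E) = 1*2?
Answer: -6137/3 ≈ -2045.7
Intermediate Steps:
J(C, E) = 2
D = -2052 (D = -12*171 = -2052)
g(o) = -2 + o**2 + 2*o (g(o) = (o**2 + 2*o) - 2 = -2 + o**2 + 2*o)
U(T) = 1/3 (U(T) = -2/3 + (1/6)*6 = -2/3 + 1 = 1/3)
B(Y) = 6 + Y
D + B(U(g(-4))) = -2052 + (6 + 1/3) = -2052 + 19/3 = -6137/3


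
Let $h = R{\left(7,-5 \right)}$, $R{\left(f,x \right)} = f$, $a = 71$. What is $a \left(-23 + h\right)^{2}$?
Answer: $18176$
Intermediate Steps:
$h = 7$
$a \left(-23 + h\right)^{2} = 71 \left(-23 + 7\right)^{2} = 71 \left(-16\right)^{2} = 71 \cdot 256 = 18176$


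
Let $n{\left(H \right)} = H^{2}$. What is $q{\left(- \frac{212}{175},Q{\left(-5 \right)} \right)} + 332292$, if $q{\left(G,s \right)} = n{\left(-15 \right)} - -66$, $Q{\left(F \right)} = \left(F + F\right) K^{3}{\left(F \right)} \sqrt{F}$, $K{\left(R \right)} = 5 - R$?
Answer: $332583$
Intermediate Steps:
$Q{\left(F \right)} = 2 F^{\frac{3}{2}} \left(5 - F\right)^{3}$ ($Q{\left(F \right)} = \left(F + F\right) \left(5 - F\right)^{3} \sqrt{F} = 2 F \left(5 - F\right)^{3} \sqrt{F} = 2 F^{\frac{3}{2}} \left(5 - F\right)^{3}$)
$q{\left(G,s \right)} = 291$ ($q{\left(G,s \right)} = \left(-15\right)^{2} - -66 = 225 + 66 = 291$)
$q{\left(- \frac{212}{175},Q{\left(-5 \right)} \right)} + 332292 = 291 + 332292 = 332583$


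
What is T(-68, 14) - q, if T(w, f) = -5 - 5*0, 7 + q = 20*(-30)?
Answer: 602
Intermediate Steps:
q = -607 (q = -7 + 20*(-30) = -7 - 600 = -607)
T(w, f) = -5 (T(w, f) = -5 + 0 = -5)
T(-68, 14) - q = -5 - 1*(-607) = -5 + 607 = 602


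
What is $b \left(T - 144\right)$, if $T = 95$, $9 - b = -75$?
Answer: $-4116$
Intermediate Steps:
$b = 84$ ($b = 9 - -75 = 9 + 75 = 84$)
$b \left(T - 144\right) = 84 \left(95 - 144\right) = 84 \left(-49\right) = -4116$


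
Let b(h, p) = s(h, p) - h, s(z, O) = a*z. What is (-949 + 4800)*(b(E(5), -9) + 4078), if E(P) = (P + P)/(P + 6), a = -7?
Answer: 172440078/11 ≈ 1.5676e+7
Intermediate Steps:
E(P) = 2*P/(6 + P) (E(P) = (2*P)/(6 + P) = 2*P/(6 + P))
s(z, O) = -7*z
b(h, p) = -8*h (b(h, p) = -7*h - h = -8*h)
(-949 + 4800)*(b(E(5), -9) + 4078) = (-949 + 4800)*(-16*5/(6 + 5) + 4078) = 3851*(-16*5/11 + 4078) = 3851*(-8*10/11 + 4078) = 3851*(-80/11 + 4078) = 3851*(44778/11) = 172440078/11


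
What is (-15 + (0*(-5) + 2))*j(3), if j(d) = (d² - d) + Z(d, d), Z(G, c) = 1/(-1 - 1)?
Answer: -143/2 ≈ -71.500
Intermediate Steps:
Z(G, c) = -½ (Z(G, c) = 1/(-2) = -½)
j(d) = -½ + d² - d (j(d) = (d² - d) - ½ = -½ + d² - d)
(-15 + (0*(-5) + 2))*j(3) = (-15 + (0*(-5) + 2))*(-½ + 3² - 1*3) = (-15 + (0 + 2))*(-½ + 9 - 3) = (-15 + 2)*(11/2) = -13*11/2 = -143/2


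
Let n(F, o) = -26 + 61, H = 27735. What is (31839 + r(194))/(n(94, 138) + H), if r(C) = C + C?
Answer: 32227/27770 ≈ 1.1605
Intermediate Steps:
r(C) = 2*C
n(F, o) = 35
(31839 + r(194))/(n(94, 138) + H) = (31839 + 2*194)/(35 + 27735) = (31839 + 388)/27770 = 32227*(1/27770) = 32227/27770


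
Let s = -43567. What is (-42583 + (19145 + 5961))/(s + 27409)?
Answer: 17477/16158 ≈ 1.0816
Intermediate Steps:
(-42583 + (19145 + 5961))/(s + 27409) = (-42583 + (19145 + 5961))/(-43567 + 27409) = (-42583 + 25106)/(-16158) = -17477*(-1/16158) = 17477/16158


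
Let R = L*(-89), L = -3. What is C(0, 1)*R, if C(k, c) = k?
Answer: 0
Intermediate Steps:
R = 267 (R = -3*(-89) = 267)
C(0, 1)*R = 0*267 = 0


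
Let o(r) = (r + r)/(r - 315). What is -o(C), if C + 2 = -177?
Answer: -179/247 ≈ -0.72470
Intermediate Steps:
C = -179 (C = -2 - 177 = -179)
o(r) = 2*r/(-315 + r) (o(r) = (2*r)/(-315 + r) = 2*r/(-315 + r))
-o(C) = -2*(-179)/(-315 - 179) = -2*(-179)/(-494) = -2*(-179)*(-1)/494 = -1*179/247 = -179/247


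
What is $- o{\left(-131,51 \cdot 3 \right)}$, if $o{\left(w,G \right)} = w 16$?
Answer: $2096$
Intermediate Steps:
$o{\left(w,G \right)} = 16 w$
$- o{\left(-131,51 \cdot 3 \right)} = - 16 \left(-131\right) = \left(-1\right) \left(-2096\right) = 2096$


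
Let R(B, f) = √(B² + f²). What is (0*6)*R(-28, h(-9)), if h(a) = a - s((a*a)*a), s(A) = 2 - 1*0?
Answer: 0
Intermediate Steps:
s(A) = 2 (s(A) = 2 + 0 = 2)
h(a) = -2 + a (h(a) = a - 1*2 = a - 2 = -2 + a)
(0*6)*R(-28, h(-9)) = (0*6)*√((-28)² + (-2 - 9)²) = 0*√(784 + (-11)²) = 0*√(784 + 121) = 0*√905 = 0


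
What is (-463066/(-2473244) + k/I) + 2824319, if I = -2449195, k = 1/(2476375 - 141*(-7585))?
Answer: 15165813044550422442805539/5369723476411819700 ≈ 2.8243e+6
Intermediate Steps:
k = 1/3545860 (k = 1/(2476375 + 1069485) = 1/3545860 ≈ 2.8202e-7)
(-463066/(-2473244) + k/I) + 2824319 = (-463066/(-2473244) + (1/3545860)/(-2449195)) + 2824319 = (-463066*(-1/2473244) + (1/3545860)*(-1/2449195)) + 2824319 = (231533/1236622 - 1/8684502582700) + 2824319 = 1005374468239521239/5369723476411819700 + 2824319 = 15165813044550422442805539/5369723476411819700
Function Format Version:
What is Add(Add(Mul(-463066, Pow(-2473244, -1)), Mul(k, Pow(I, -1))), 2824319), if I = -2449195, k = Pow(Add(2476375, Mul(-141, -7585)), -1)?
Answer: Rational(15165813044550422442805539, 5369723476411819700) ≈ 2.8243e+6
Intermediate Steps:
k = Rational(1, 3545860) (k = Pow(Add(2476375, 1069485), -1) = Pow(3545860, -1) = Rational(1, 3545860) ≈ 2.8202e-7)
Add(Add(Mul(-463066, Pow(-2473244, -1)), Mul(k, Pow(I, -1))), 2824319) = Add(Add(Mul(-463066, Pow(-2473244, -1)), Mul(Rational(1, 3545860), Pow(-2449195, -1))), 2824319) = Add(Add(Mul(-463066, Rational(-1, 2473244)), Mul(Rational(1, 3545860), Rational(-1, 2449195))), 2824319) = Add(Add(Rational(231533, 1236622), Rational(-1, 8684502582700)), 2824319) = Add(Rational(1005374468239521239, 5369723476411819700), 2824319) = Rational(15165813044550422442805539, 5369723476411819700)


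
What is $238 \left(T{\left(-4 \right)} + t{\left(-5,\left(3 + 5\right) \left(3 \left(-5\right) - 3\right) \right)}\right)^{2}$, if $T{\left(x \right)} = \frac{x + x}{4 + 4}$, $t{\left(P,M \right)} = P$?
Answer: $8568$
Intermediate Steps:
$T{\left(x \right)} = \frac{x}{4}$ ($T{\left(x \right)} = \frac{2 x}{8} = 2 x \frac{1}{8} = \frac{x}{4}$)
$238 \left(T{\left(-4 \right)} + t{\left(-5,\left(3 + 5\right) \left(3 \left(-5\right) - 3\right) \right)}\right)^{2} = 238 \left(\frac{1}{4} \left(-4\right) - 5\right)^{2} = 238 \left(-1 - 5\right)^{2} = 238 \left(-6\right)^{2} = 238 \cdot 36 = 8568$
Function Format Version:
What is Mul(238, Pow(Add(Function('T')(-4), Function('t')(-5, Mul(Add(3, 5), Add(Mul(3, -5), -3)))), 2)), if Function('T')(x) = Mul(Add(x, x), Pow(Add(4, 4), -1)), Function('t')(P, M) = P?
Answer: 8568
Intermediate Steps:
Function('T')(x) = Mul(Rational(1, 4), x) (Function('T')(x) = Mul(Mul(2, x), Pow(8, -1)) = Mul(Mul(2, x), Rational(1, 8)) = Mul(Rational(1, 4), x))
Mul(238, Pow(Add(Function('T')(-4), Function('t')(-5, Mul(Add(3, 5), Add(Mul(3, -5), -3)))), 2)) = Mul(238, Pow(Add(Mul(Rational(1, 4), -4), -5), 2)) = Mul(238, Pow(Add(-1, -5), 2)) = Mul(238, Pow(-6, 2)) = Mul(238, 36) = 8568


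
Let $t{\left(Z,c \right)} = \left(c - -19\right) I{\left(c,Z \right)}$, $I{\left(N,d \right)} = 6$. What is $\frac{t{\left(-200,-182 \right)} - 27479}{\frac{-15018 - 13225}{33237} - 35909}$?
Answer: $\frac{945825309}{1193535676} \approx 0.79246$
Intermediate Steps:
$t{\left(Z,c \right)} = 114 + 6 c$ ($t{\left(Z,c \right)} = \left(c - -19\right) 6 = \left(c + 19\right) 6 = \left(19 + c\right) 6 = 114 + 6 c$)
$\frac{t{\left(-200,-182 \right)} - 27479}{\frac{-15018 - 13225}{33237} - 35909} = \frac{\left(114 + 6 \left(-182\right)\right) - 27479}{\frac{-15018 - 13225}{33237} - 35909} = \frac{\left(114 - 1092\right) - 27479}{\left(-15018 - 13225\right) \frac{1}{33237} - 35909} = \frac{-978 - 27479}{\left(-28243\right) \frac{1}{33237} - 35909} = - \frac{28457}{- \frac{28243}{33237} - 35909} = - \frac{28457}{- \frac{1193535676}{33237}} = \left(-28457\right) \left(- \frac{33237}{1193535676}\right) = \frac{945825309}{1193535676}$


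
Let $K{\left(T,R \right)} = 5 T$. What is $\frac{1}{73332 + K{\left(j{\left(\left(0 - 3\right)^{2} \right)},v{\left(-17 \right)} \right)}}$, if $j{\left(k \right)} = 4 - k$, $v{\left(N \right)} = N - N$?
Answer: $\frac{1}{73307} \approx 1.3641 \cdot 10^{-5}$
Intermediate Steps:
$v{\left(N \right)} = 0$
$\frac{1}{73332 + K{\left(j{\left(\left(0 - 3\right)^{2} \right)},v{\left(-17 \right)} \right)}} = \frac{1}{73332 + 5 \left(4 - \left(0 - 3\right)^{2}\right)} = \frac{1}{73332 + 5 \left(4 - \left(-3\right)^{2}\right)} = \frac{1}{73332 + 5 \left(4 - 9\right)} = \frac{1}{73332 + 5 \left(-5\right)} = \frac{1}{73332 - 25} = \frac{1}{73307}$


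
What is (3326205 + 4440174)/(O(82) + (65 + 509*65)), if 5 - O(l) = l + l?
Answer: 2588793/10997 ≈ 235.41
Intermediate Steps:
O(l) = 5 - 2*l (O(l) = 5 - (l + l) = 5 - 2*l)
(3326205 + 4440174)/(O(82) + (65 + 509*65)) = (3326205 + 4440174)/((5 - 2*82) + (65 + 509*65)) = 7766379/((5 - 164) + (65 + 33085)) = 7766379/(-159 + 33150) = 7766379/32991 = 7766379*(1/32991) = 2588793/10997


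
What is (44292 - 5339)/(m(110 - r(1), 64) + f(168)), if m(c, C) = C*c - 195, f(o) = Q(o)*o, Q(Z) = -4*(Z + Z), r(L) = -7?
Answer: -38953/218499 ≈ -0.17828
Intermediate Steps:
Q(Z) = -8*Z
f(o) = -8*o² (f(o) = (-8*o)*o = -8*o²)
m(c, C) = -195 + C*c
(44292 - 5339)/(m(110 - r(1), 64) + f(168)) = (44292 - 5339)/((-195 + 64*(110 - 1*(-7))) - 8*168²) = 38953/((-195 + 64*(110 + 7)) - 8*28224) = 38953/((-195 + 64*117) - 225792) = 38953/((-195 + 7488) - 225792) = 38953/(7293 - 225792) = 38953/(-218499) = 38953*(-1/218499) = -38953/218499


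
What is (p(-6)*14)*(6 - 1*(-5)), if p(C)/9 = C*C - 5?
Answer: 42966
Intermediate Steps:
p(C) = -45 + 9*C**2 (p(C) = 9*(C*C - 5) = 9*(C**2 - 5) = 9*(-5 + C**2) = -45 + 9*C**2)
(p(-6)*14)*(6 - 1*(-5)) = ((-45 + 9*(-6)**2)*14)*(6 - 1*(-5)) = ((-45 + 9*36)*14)*(6 + 5) = ((-45 + 324)*14)*11 = (279*14)*11 = 3906*11 = 42966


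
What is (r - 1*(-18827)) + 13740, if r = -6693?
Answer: 25874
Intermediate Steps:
(r - 1*(-18827)) + 13740 = (-6693 - 1*(-18827)) + 13740 = (-6693 + 18827) + 13740 = 12134 + 13740 = 25874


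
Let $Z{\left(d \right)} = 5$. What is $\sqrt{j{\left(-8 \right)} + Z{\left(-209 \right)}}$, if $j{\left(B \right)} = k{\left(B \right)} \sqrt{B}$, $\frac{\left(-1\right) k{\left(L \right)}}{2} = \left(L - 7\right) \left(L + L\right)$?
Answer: $\sqrt{5 - 960 i \sqrt{2}} \approx 26.102 - 26.006 i$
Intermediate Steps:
$k{\left(L \right)} = - 4 L \left(-7 + L\right)$ ($k{\left(L \right)} = - 2 \left(L - 7\right) \left(L + L\right) = - 2 \left(-7 + L\right) 2 L = - 2 \cdot 2 L \left(-7 + L\right) = - 4 L \left(-7 + L\right)$)
$j{\left(B \right)} = 4 B^{\frac{3}{2}} \left(7 - B\right)$ ($j{\left(B \right)} = 4 B \left(7 - B\right) \sqrt{B} = 4 B^{\frac{3}{2}} \left(7 - B\right)$)
$\sqrt{j{\left(-8 \right)} + Z{\left(-209 \right)}} = \sqrt{4 \left(-8\right)^{\frac{3}{2}} \left(7 - -8\right) + 5} = \sqrt{4 \left(- 16 i \sqrt{2}\right) \left(7 + 8\right) + 5} = \sqrt{4 \left(- 16 i \sqrt{2}\right) 15 + 5} = \sqrt{- 960 i \sqrt{2} + 5} = \sqrt{5 - 960 i \sqrt{2}}$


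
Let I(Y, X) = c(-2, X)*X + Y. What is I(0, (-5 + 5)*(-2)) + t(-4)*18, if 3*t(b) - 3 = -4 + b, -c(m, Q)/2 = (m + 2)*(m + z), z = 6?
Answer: -30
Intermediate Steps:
c(m, Q) = -2*(2 + m)*(6 + m) (c(m, Q) = -2*(m + 2)*(m + 6) = -2*(2 + m)*(6 + m))
t(b) = -1/3 + b/3 (t(b) = 1 + (-4 + b)/3 = 1 + (-4/3 + b/3) = -1/3 + b/3)
I(Y, X) = Y (I(Y, X) = (-24 - 16*(-2) - 2*(-2)**2)*X + Y = (-24 + 32 - 2*4)*X + Y = (-24 + 32 - 8)*X + Y = 0*X + Y = 0 + Y = Y)
I(0, (-5 + 5)*(-2)) + t(-4)*18 = 0 + (-1/3 + (1/3)*(-4))*18 = 0 + (-1/3 - 4/3)*18 = 0 - 5/3*18 = 0 - 30 = -30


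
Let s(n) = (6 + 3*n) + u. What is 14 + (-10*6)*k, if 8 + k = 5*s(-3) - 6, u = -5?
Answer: 3254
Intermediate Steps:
s(n) = 1 + 3*n (s(n) = (6 + 3*n) - 5 = 1 + 3*n)
k = -54 (k = -8 + (5*(1 + 3*(-3)) - 6) = -8 + (5*(1 - 9) - 6) = -8 + (5*(-8) - 6) = -8 + (-40 - 6) = -8 - 46 = -54)
14 + (-10*6)*k = 14 - 10*6*(-54) = 14 - 60*(-54) = 14 + 3240 = 3254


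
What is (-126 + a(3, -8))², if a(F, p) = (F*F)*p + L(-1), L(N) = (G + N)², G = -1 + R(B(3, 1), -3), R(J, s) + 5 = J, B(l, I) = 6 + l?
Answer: 37636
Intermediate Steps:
R(J, s) = -5 + J
G = 3 (G = -1 + (-5 + (6 + 3)) = -1 + (-5 + 9) = -1 + 4 = 3)
L(N) = (3 + N)²
a(F, p) = 4 + p*F² (a(F, p) = (F*F)*p + (3 - 1)² = F²*p + 2² = p*F² + 4 = 4 + p*F²)
(-126 + a(3, -8))² = (-126 + (4 - 8*3²))² = (-126 + (4 - 8*9))² = (-126 + (4 - 72))² = (-126 - 68)² = (-194)² = 37636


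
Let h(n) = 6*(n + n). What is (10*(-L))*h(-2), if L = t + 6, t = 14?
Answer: 4800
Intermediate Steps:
L = 20 (L = 14 + 6 = 20)
h(n) = 12*n (h(n) = 6*(2*n) = 12*n)
(10*(-L))*h(-2) = (10*(-1*20))*(12*(-2)) = (10*(-20))*(-24) = -200*(-24) = 4800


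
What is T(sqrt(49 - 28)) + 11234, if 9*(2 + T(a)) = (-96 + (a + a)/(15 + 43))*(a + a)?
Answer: 977198/87 - 64*sqrt(21)/3 ≈ 11134.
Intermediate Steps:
T(a) = -2 + 2*a*(-96 + a/29)/9 (T(a) = -2 + ((-96 + (a + a)/(15 + 43))*(a + a))/9 = -2 + ((-96 + (2*a)/58)*(2*a))/9 = -2 + ((-96 + (2*a)*(1/58))*(2*a))/9 = -2 + ((-96 + a/29)*(2*a))/9 = -2 + (2*a*(-96 + a/29))/9 = -2 + 2*a*(-96 + a/29)/9)
T(sqrt(49 - 28)) + 11234 = (-2 - 64*sqrt(49 - 28)/3 + 2*(sqrt(49 - 28))**2/261) + 11234 = (-2 - 64*sqrt(21)/3 + 2*(sqrt(21))**2/261) + 11234 = (-2 - 64*sqrt(21)/3 + (2/261)*21) + 11234 = (-2 - 64*sqrt(21)/3 + 14/87) + 11234 = (-160/87 - 64*sqrt(21)/3) + 11234 = 977198/87 - 64*sqrt(21)/3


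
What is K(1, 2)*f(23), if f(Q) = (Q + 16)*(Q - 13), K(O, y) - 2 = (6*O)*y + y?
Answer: 6240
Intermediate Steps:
K(O, y) = 2 + y + 6*O*y (K(O, y) = 2 + ((6*O)*y + y) = 2 + (6*O*y + y) = 2 + (y + 6*O*y) = 2 + y + 6*O*y)
f(Q) = (-13 + Q)*(16 + Q) (f(Q) = (16 + Q)*(-13 + Q) = (-13 + Q)*(16 + Q))
K(1, 2)*f(23) = (2 + 2 + 6*1*2)*(-208 + 23² + 3*23) = (2 + 2 + 12)*(-208 + 529 + 69) = 16*390 = 6240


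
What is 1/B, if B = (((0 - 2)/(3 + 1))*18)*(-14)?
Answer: 1/126 ≈ 0.0079365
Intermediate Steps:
B = 126 (B = (-2/4*18)*(-14) = (-2*¼*18)*(-14) = -½*18*(-14) = -9*(-14) = 126)
1/B = 1/126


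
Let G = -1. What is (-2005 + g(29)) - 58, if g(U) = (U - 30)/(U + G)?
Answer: -57765/28 ≈ -2063.0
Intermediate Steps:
g(U) = (-30 + U)/(-1 + U) (g(U) = (U - 30)/(U - 1) = (-30 + U)/(-1 + U))
(-2005 + g(29)) - 58 = (-2005 + (-30 + 29)/(-1 + 29)) - 58 = (-2005 - 1/28) - 58 = -56141/28 - 58 = -57765/28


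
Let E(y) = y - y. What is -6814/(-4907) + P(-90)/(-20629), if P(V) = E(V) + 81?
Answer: 20024077/14460929 ≈ 1.3847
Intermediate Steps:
E(y) = 0
P(V) = 81 (P(V) = 0 + 81 = 81)
-6814/(-4907) + P(-90)/(-20629) = -6814/(-4907) + 81/(-20629) = -6814*(-1/4907) + 81*(-1/20629) = 6814/4907 - 81/20629 = 20024077/14460929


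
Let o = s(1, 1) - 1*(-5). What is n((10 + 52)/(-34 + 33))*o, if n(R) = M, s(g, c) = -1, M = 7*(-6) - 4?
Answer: -184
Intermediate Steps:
M = -46 (M = -42 - 4 = -46)
n(R) = -46
o = 4 (o = -1 - 1*(-5) = -1 + 5 = 4)
n((10 + 52)/(-34 + 33))*o = -46*4 = -184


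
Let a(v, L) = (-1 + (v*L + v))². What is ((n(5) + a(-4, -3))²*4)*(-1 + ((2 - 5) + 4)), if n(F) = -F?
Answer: 0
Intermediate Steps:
a(v, L) = (-1 + v + L*v)² (a(v, L) = (-1 + (L*v + v))² = (-1 + (v + L*v))² = (-1 + v + L*v)²)
((n(5) + a(-4, -3))²*4)*(-1 + ((2 - 5) + 4)) = ((-1*5 + (-1 - 4 - 3*(-4))²)²*4)*(-1 + ((2 - 5) + 4)) = ((-5 + (-1 - 4 + 12)²)²*4)*(-1 + (-3 + 4)) = ((-5 + 7²)²*4)*(-1 + 1) = ((-5 + 49)²*4)*0 = (44²*4)*0 = (1936*4)*0 = 7744*0 = 0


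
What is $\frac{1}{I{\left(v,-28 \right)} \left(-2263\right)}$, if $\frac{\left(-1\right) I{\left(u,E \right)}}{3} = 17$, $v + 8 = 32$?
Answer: $\frac{1}{115413} \approx 8.6645 \cdot 10^{-6}$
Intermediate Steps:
$v = 24$ ($v = -8 + 32 = 24$)
$I{\left(u,E \right)} = -51$ ($I{\left(u,E \right)} = \left(-3\right) 17 = -51$)
$\frac{1}{I{\left(v,-28 \right)} \left(-2263\right)} = \frac{1}{\left(-51\right) \left(-2263\right)} = \frac{1}{115413}$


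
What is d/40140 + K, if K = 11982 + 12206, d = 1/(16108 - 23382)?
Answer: 7062372571679/291978360 ≈ 24188.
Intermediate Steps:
d = -1/7274 (d = 1/(-7274) = -1/7274 ≈ -0.00013748)
K = 24188
d/40140 + K = -1/7274/40140 + 24188 = -1/7274*1/40140 + 24188 = -1/291978360 + 24188 = 7062372571679/291978360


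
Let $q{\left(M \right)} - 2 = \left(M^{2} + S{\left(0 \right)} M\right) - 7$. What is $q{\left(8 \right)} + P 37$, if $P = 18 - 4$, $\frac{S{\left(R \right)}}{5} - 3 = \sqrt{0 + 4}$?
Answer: $777$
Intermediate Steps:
$S{\left(R \right)} = 25$ ($S{\left(R \right)} = 15 + 5 \sqrt{0 + 4} = 15 + 5 \sqrt{4} = 15 + 5 \cdot 2 = 15 + 10 = 25$)
$q{\left(M \right)} = -5 + M^{2} + 25 M$ ($q{\left(M \right)} = 2 - \left(7 - M^{2} - 25 M\right) = 2 + \left(-7 + M^{2} + 25 M\right) = -5 + M^{2} + 25 M$)
$P = 14$ ($P = 18 - 4 = 14$)
$q{\left(8 \right)} + P 37 = \left(-5 + 8^{2} + 25 \cdot 8\right) + 14 \cdot 37 = \left(-5 + 64 + 200\right) + 518 = 259 + 518 = 777$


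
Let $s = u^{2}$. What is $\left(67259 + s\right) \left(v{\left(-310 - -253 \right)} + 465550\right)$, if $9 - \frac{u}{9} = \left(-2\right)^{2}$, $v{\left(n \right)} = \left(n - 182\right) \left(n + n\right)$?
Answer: $34142878064$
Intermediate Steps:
$v{\left(n \right)} = 2 n \left(-182 + n\right)$ ($v{\left(n \right)} = \left(-182 + n\right) 2 n = 2 n \left(-182 + n\right)$)
$u = 45$ ($u = 81 - 9 \left(-2\right)^{2} = 81 - 36 = 45$)
$s = 2025$ ($s = 45^{2} = 2025$)
$\left(67259 + s\right) \left(v{\left(-310 - -253 \right)} + 465550\right) = \left(67259 + 2025\right) \left(2 \left(-310 - -253\right) \left(-182 - 57\right) + 465550\right) = 69284 \left(2 \left(-310 + 253\right) \left(-182 + \left(-310 + 253\right)\right) + 465550\right) = 69284 \left(2 \left(-57\right) \left(-182 - 57\right) + 465550\right) = 69284 \left(2 \left(-57\right) \left(-239\right) + 465550\right) = 69284 \left(27246 + 465550\right) = 69284 \cdot 492796 = 34142878064$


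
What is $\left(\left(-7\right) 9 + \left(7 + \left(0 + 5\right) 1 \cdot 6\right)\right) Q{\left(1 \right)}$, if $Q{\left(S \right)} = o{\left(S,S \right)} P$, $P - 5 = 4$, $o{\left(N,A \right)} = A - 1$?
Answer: $0$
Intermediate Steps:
$o{\left(N,A \right)} = -1 + A$
$P = 9$ ($P = 5 + 4 = 9$)
$Q{\left(S \right)} = -9 + 9 S$ ($Q{\left(S \right)} = \left(-1 + S\right) 9 = -9 + 9 S$)
$\left(\left(-7\right) 9 + \left(7 + \left(0 + 5\right) 1 \cdot 6\right)\right) Q{\left(1 \right)} = \left(\left(-7\right) 9 + \left(7 + \left(0 + 5\right) 1 \cdot 6\right)\right) \left(-9 + 9 \cdot 1\right) = \left(-63 + \left(7 + 5 \cdot 1 \cdot 6\right)\right) \left(-9 + 9\right) = \left(-63 + \left(7 + 5 \cdot 6\right)\right) 0 = \left(-63 + \left(7 + 30\right)\right) 0 = \left(-63 + 37\right) 0 = \left(-26\right) 0 = 0$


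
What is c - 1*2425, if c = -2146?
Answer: -4571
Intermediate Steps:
c - 1*2425 = -2146 - 1*2425 = -2146 - 2425 = -4571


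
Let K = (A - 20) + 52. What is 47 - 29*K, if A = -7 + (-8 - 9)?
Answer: -185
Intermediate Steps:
A = -24 (A = -7 - 17 = -24)
K = 8 (K = (-24 - 20) + 52 = -44 + 52 = 8)
47 - 29*K = 47 - 29*8 = 47 - 232 = -185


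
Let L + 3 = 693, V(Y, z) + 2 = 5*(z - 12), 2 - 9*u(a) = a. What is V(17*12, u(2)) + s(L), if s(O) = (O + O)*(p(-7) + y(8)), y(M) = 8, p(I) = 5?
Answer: 17878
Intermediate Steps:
u(a) = 2/9 - a/9
V(Y, z) = -62 + 5*z (V(Y, z) = -2 + 5*(z - 12) = -2 + 5*(-12 + z) = -2 + (-60 + 5*z) = -62 + 5*z)
L = 690 (L = -3 + 693 = 690)
s(O) = 26*O (s(O) = (O + O)*(5 + 8) = (2*O)*13 = 26*O)
V(17*12, u(2)) + s(L) = (-62 + 5*(2/9 - ⅑*2)) + 26*690 = (-62 + 5*(2/9 - 2/9)) + 17940 = (-62 + 5*0) + 17940 = (-62 + 0) + 17940 = -62 + 17940 = 17878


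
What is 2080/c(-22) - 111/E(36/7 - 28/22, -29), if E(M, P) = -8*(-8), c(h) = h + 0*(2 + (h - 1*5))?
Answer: -67781/704 ≈ -96.280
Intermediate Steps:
c(h) = h (c(h) = h + 0*(2 + (h - 5)) = h + 0*(2 + (-5 + h)) = h + 0*(-3 + h) = h + 0 = h)
E(M, P) = 64
2080/c(-22) - 111/E(36/7 - 28/22, -29) = 2080/(-22) - 111/64 = 2080*(-1/22) - 111*1/64 = -1040/11 - 111/64 = -67781/704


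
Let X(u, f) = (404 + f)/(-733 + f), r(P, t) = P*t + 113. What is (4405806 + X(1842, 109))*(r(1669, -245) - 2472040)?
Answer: -165000999048804/13 ≈ -1.2692e+13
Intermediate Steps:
r(P, t) = 113 + P*t
X(u, f) = (404 + f)/(-733 + f)
(4405806 + X(1842, 109))*(r(1669, -245) - 2472040) = (4405806 + (404 + 109)/(-733 + 109))*((113 + 1669*(-245)) - 2472040) = (4405806 + 513/(-624))*((113 - 408905) - 2472040) = (4405806 - 1/624*513)*(-408792 - 2472040) = (4405806 - 171/208)*(-2880832) = (916407477/208)*(-2880832) = -165000999048804/13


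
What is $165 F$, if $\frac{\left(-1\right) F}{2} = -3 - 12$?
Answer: $4950$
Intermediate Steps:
$F = 30$ ($F = - 2 \left(-3 - 12\right) = \left(-2\right) \left(-15\right) = 30$)
$165 F = 165 \cdot 30 = 4950$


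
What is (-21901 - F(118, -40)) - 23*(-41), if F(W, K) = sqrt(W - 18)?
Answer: -20968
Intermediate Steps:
F(W, K) = sqrt(-18 + W)
(-21901 - F(118, -40)) - 23*(-41) = (-21901 - sqrt(-18 + 118)) - 23*(-41) = (-21901 - sqrt(100)) - 1*(-943) = (-21901 - 1*10) + 943 = (-21901 - 10) + 943 = -21911 + 943 = -20968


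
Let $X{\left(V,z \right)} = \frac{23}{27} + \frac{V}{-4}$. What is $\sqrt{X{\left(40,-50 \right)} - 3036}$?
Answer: $\frac{i \sqrt{246657}}{9} \approx 55.183 i$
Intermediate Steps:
$X{\left(V,z \right)} = \frac{23}{27} - \frac{V}{4}$ ($X{\left(V,z \right)} = 23 \cdot \frac{1}{27} + V \left(- \frac{1}{4}\right) = \frac{23}{27} - \frac{V}{4}$)
$\sqrt{X{\left(40,-50 \right)} - 3036} = \sqrt{\left(\frac{23}{27} - 10\right) - 3036} = \sqrt{- \frac{247}{27} - 3036} = \sqrt{- \frac{82219}{27}} = \frac{i \sqrt{246657}}{9}$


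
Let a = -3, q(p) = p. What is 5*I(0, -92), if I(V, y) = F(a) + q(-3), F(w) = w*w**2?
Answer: -150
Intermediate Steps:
F(w) = w**3
I(V, y) = -30 (I(V, y) = (-3)**3 - 3 = -27 - 3 = -30)
5*I(0, -92) = 5*(-30) = -150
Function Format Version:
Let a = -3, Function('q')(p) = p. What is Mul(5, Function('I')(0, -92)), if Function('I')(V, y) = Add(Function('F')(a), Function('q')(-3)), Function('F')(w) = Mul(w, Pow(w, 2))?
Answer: -150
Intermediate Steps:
Function('F')(w) = Pow(w, 3)
Function('I')(V, y) = -30 (Function('I')(V, y) = Add(Pow(-3, 3), -3) = Add(-27, -3) = -30)
Mul(5, Function('I')(0, -92)) = Mul(5, -30) = -150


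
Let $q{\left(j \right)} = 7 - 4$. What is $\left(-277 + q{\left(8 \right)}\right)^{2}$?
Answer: $75076$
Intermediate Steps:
$q{\left(j \right)} = 3$
$\left(-277 + q{\left(8 \right)}\right)^{2} = \left(-277 + 3\right)^{2} = \left(-274\right)^{2} = 75076$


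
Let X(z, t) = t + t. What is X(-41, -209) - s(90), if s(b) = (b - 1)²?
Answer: -8339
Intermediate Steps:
X(z, t) = 2*t
s(b) = (-1 + b)²
X(-41, -209) - s(90) = 2*(-209) - (-1 + 90)² = -418 - 1*89² = -418 - 1*7921 = -418 - 7921 = -8339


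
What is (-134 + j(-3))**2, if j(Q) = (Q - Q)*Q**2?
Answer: 17956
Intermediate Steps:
j(Q) = 0 (j(Q) = 0*Q**2 = 0)
(-134 + j(-3))**2 = (-134 + 0)**2 = (-134)**2 = 17956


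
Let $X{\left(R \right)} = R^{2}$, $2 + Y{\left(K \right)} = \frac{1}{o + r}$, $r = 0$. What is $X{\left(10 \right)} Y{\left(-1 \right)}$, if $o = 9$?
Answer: $- \frac{1700}{9} \approx -188.89$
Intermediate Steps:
$Y{\left(K \right)} = - \frac{17}{9}$ ($Y{\left(K \right)} = -2 + \frac{1}{9 + 0} = -2 + \frac{1}{9} = - \frac{17}{9}$)
$X{\left(10 \right)} Y{\left(-1 \right)} = 10^{2} \left(- \frac{17}{9}\right) = 100 \left(- \frac{17}{9}\right) = - \frac{1700}{9}$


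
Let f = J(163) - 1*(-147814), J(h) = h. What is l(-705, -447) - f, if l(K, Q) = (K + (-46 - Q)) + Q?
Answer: -148728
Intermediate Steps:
f = 147977 (f = 163 - 1*(-147814) = 163 + 147814 = 147977)
l(K, Q) = -46 + K (l(K, Q) = (-46 + K - Q) + Q = -46 + K)
l(-705, -447) - f = (-46 - 705) - 1*147977 = -751 - 147977 = -148728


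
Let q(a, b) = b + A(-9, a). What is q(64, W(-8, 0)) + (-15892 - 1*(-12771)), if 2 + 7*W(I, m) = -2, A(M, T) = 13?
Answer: -21760/7 ≈ -3108.6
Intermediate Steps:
W(I, m) = -4/7 (W(I, m) = -2/7 + (1/7)*(-2) = -2/7 - 2/7 = -4/7)
q(a, b) = 13 + b (q(a, b) = b + 13 = 13 + b)
q(64, W(-8, 0)) + (-15892 - 1*(-12771)) = (13 - 4/7) + (-15892 - 1*(-12771)) = 87/7 + (-15892 + 12771) = 87/7 - 3121 = -21760/7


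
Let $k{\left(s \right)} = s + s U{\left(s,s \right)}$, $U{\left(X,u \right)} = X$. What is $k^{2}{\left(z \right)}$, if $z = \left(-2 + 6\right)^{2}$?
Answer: $73984$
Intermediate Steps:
$z = 16$ ($z = 4^{2} = 16$)
$k{\left(s \right)} = s + s^{2}$ ($k{\left(s \right)} = s + s s = s + s^{2}$)
$k^{2}{\left(z \right)} = \left(16 \left(1 + 16\right)\right)^{2} = \left(16 \cdot 17\right)^{2} = 272^{2} = 73984$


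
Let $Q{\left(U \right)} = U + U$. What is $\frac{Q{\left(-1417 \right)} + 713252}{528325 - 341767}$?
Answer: $\frac{118403}{31093} \approx 3.808$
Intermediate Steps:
$Q{\left(U \right)} = 2 U$
$\frac{Q{\left(-1417 \right)} + 713252}{528325 - 341767} = \frac{2 \left(-1417\right) + 713252}{528325 - 341767} = \frac{-2834 + 713252}{186558} = 710418 \cdot \frac{1}{186558} = \frac{118403}{31093}$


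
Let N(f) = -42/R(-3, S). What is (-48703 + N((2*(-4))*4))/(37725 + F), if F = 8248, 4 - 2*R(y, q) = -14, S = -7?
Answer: -146123/137919 ≈ -1.0595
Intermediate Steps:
R(y, q) = 9 (R(y, q) = 2 - ½*(-14) = 2 + 7 = 9)
N(f) = -14/3 (N(f) = -42/9 = -42*⅑ = -14/3)
(-48703 + N((2*(-4))*4))/(37725 + F) = (-48703 - 14/3)/(37725 + 8248) = -146123/3/45973 = -146123/3*1/45973 = -146123/137919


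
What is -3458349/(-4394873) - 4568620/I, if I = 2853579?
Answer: -10209832604189/12541117300467 ≈ -0.81411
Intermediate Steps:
-3458349/(-4394873) - 4568620/I = -3458349/(-4394873) - 4568620/2853579 = -3458349*(-1/4394873) - 4568620*1/2853579 = 3458349/4394873 - 4568620/2853579 = -10209832604189/12541117300467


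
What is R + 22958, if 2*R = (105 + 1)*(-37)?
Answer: 20997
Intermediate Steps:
R = -1961 (R = ((105 + 1)*(-37))/2 = (106*(-37))/2 = (1/2)*(-3922) = -1961)
R + 22958 = -1961 + 22958 = 20997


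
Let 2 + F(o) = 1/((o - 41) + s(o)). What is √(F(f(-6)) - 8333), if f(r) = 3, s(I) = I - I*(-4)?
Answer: I*√4409238/23 ≈ 91.297*I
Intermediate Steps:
s(I) = 5*I (s(I) = I - (-4)*I = I + 4*I = 5*I)
F(o) = -2 + 1/(-41 + 6*o) (F(o) = -2 + 1/((o - 41) + 5*o) = -2 + 1/((-41 + o) + 5*o) = -2 + 1/(-41 + 6*o))
√(F(f(-6)) - 8333) = √((83 - 12*3)/(-41 + 6*3) - 8333) = √((83 - 36)/(-41 + 18) - 8333) = √(47/(-23) - 8333) = √(-1/23*47 - 8333) = √(-47/23 - 8333) = √(-191706/23) = I*√4409238/23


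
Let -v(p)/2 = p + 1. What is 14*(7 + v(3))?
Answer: -14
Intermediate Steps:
v(p) = -2 - 2*p (v(p) = -2*(p + 1) = -2*(1 + p) = -2 - 2*p)
14*(7 + v(3)) = 14*(7 + (-2 - 2*3)) = 14*(7 + (-2 - 6)) = 14*(7 - 8) = 14*(-1) = -14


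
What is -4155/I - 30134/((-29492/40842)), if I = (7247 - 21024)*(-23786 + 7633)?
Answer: 68471784240843552/1640786542613 ≈ 41731.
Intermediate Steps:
I = 222539881 (I = -13777*(-16153) = 222539881)
-4155/I - 30134/((-29492/40842)) = -4155/222539881 - 30134/((-29492/40842)) = -4155*1/222539881 - 30134/((-29492*1/40842)) = -4155/222539881 - 30134/(-14746/20421) = -4155/222539881 - 30134*(-20421/14746) = -4155/222539881 + 307683207/7373 = 68471784240843552/1640786542613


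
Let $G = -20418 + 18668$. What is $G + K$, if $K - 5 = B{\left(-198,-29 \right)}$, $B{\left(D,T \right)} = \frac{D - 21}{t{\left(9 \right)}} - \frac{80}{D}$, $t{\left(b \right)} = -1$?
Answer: $- \frac{151034}{99} \approx -1525.6$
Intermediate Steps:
$B{\left(D,T \right)} = 21 - D - \frac{80}{D}$ ($B{\left(D,T \right)} = \frac{D - 21}{-1} - \frac{80}{D} = \left(-21 + D\right) \left(-1\right) - \frac{80}{D} = \left(21 - D\right) - \frac{80}{D} = 21 - D - \frac{80}{D}$)
$G = -1750$
$K = \frac{22216}{99}$ ($K = 5 - \left(-219 - \frac{40}{99}\right) = 5 + \left(21 + 198 - - \frac{40}{99}\right) = 5 + \left(21 + 198 + \frac{40}{99}\right) = 5 + \frac{21721}{99} = \frac{22216}{99} \approx 224.4$)
$G + K = -1750 + \frac{22216}{99} = - \frac{151034}{99}$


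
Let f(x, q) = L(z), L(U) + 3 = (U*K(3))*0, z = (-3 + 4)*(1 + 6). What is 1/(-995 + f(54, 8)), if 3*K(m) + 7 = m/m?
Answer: -1/998 ≈ -0.0010020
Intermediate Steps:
K(m) = -2 (K(m) = -7/3 + (m/m)/3 = -7/3 + (1/3)*1 = -7/3 + 1/3 = -2)
z = 7 (z = 1*7 = 7)
L(U) = -3 (L(U) = -3 + (U*(-2))*0 = -3 - 2*U*0 = -3 + 0 = -3)
f(x, q) = -3
1/(-995 + f(54, 8)) = 1/(-995 - 3) = 1/(-998) = -1/998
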